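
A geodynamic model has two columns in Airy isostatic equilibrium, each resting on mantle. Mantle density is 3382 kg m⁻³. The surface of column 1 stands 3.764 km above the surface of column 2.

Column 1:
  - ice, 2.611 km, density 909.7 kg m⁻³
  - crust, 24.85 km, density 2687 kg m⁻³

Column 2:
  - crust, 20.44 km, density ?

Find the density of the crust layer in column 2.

2840 kg m⁻³

Take the compensation level at the base of the deeper column (depth z_c below the surface of column 1) and equate Σ ρ_i t_i down to z_c; mantle fills any gap and the z_c terms cancel.
Column 1: 2.611×909.7 + 24.85×2687 + (z_c − 27.461)×3382
Column 2: 3.764×0 + 20.44×ρ + (z_c − 3.764 − 20.44)×3382
The z_c×3382 term appears on both sides and cancels. Collect the known terms of each column as K = Σ(ρt)_known − 3382 × (depth of known layers): K_1 = 69147.1767 − 3382×27.461 = −23725.9253; K_2 = 0 − 3382×(3.764 + 20.44) = −81857.928.
Balance: K_1 = K_2 + 20.44×ρ, so ρ = (K_1 − K_2)/20.44 = 58132/20.44 = 2840 kg m⁻³.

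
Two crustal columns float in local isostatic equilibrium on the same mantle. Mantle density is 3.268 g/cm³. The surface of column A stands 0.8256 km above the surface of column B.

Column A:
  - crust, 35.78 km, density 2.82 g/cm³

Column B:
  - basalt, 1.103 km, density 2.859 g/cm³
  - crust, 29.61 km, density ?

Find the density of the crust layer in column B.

2.83 g/cm³

Take the compensation level at the base of the deeper column (depth z_c below the surface of column A) and equate Σ ρ_i t_i down to z_c; mantle fills any gap and the z_c terms cancel.
Column A: 35.78×2.82 + (z_c − 35.78)×3.268
Column B: 0.8256×0 + 1.103×2.859 + 29.61×ρ + (z_c − 0.8256 − 30.713)×3.268
The z_c×3.268 term appears on both sides and cancels. Collect the known terms of each column as K = Σ(ρt)_known − 3.268 × (depth of known layers): K_A = 100.8996 − 3.268×35.78 = −16.02944; K_B = 3.153477 − 3.268×(0.8256 + 30.713) = −99.9146678.
Balance: K_A = K_B + 29.61×ρ, so ρ = (K_A − K_B)/29.61 = 83.8852/29.61 = 2.83 g/cm³.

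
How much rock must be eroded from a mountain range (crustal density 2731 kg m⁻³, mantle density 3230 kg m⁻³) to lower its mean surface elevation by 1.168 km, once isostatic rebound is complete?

Net drop Δ = e − u = e − e ρ_c/ρ_m = e (ρ_m − ρ_c)/ρ_m.
e = Δ ρ_m/(ρ_m − ρ_c) = 1.168 km × 3230/499 = 7.56 km.

7.56 km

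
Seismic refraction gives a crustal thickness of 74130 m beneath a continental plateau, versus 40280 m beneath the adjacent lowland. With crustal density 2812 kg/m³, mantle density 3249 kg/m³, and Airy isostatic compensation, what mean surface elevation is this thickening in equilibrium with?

4550 m

Excess crust Δ = 74130 m − 40280 m = 33850 m, split between elevation h and root r with h + r = Δ.
Airy balance ρ_c h = (ρ_m − ρ_c) r gives r = h ρ_c/(ρ_m − ρ_c), so h (1 + ρ_c/(ρ_m − ρ_c)) = Δ, i.e. h = Δ (ρ_m − ρ_c)/ρ_m.
h = 33850 m × 437/3249 = 4550 m.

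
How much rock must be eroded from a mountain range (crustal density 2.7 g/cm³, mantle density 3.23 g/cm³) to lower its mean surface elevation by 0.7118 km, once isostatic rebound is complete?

Net drop Δ = e − u = e − e ρ_c/ρ_m = e (ρ_m − ρ_c)/ρ_m.
e = Δ ρ_m/(ρ_m − ρ_c) = 0.7118 km × 3.23/0.53 = 4.34 km.

4.34 km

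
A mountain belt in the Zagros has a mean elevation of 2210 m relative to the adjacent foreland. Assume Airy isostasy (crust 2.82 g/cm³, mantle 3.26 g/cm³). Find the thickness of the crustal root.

Balancing pressure at the compensation depth: the weight of the topography is balanced by the buoyancy of the root, ρ_c h = (ρ_m − ρ_c) r.
r = h · ρ_c / (ρ_m − ρ_c) = 2210 m × 2.82 / (3.26 − 2.82) = 14200 m.

14200 m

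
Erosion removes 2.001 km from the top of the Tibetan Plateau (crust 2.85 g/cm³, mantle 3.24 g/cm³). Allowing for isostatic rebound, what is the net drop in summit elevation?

0.241 km

Rebound u = e ρ_c/ρ_m = 2.001 km × 2.85/3.24 = 1.76 km.
Net surface drop = e − u = 2.001 km − 1.76 km = e (ρ_m − ρ_c)/ρ_m = 0.241 km.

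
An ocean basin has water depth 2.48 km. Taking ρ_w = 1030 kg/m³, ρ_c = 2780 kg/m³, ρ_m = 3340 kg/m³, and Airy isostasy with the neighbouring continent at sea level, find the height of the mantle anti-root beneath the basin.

By Archimedes' principle applied to the lithosphere: replacing crust with seawater at the top is compensated by replacing crust with mantle at the base: d (ρ_c − ρ_w) = a (ρ_m − ρ_c).
a = d (ρ_c − ρ_w)/(ρ_m − ρ_c) = 2.48 km × 1750/560 = 7.75 km.

7.75 km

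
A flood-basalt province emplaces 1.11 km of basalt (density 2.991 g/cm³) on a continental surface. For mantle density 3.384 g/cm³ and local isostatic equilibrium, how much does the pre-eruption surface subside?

Subaerial loading: s = t ρ_load / ρ_m.
s = 1.11 km × 2.991/3.384 = 0.981 km.

0.981 km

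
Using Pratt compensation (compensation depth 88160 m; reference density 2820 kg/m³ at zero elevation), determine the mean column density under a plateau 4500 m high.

2680 kg/m³

Pratt balance: ρ_ref D = ρ (D + h).
ρ = ρ_ref D/(D + h) = 2820 × 88160 m/(88160 m + 4500 m) = 2680 kg/m³.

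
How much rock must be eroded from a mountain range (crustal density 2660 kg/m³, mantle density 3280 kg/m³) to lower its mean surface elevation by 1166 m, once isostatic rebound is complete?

Net drop Δ = e − u = e − e ρ_c/ρ_m = e (ρ_m − ρ_c)/ρ_m.
e = Δ ρ_m/(ρ_m − ρ_c) = 1166 m × 3280/620 = 6170 m.

6170 m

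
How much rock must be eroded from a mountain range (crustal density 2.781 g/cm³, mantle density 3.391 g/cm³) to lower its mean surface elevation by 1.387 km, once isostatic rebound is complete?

Net drop Δ = e − u = e − e ρ_c/ρ_m = e (ρ_m − ρ_c)/ρ_m.
e = Δ ρ_m/(ρ_m − ρ_c) = 1.387 km × 3.391/0.61 = 7.71 km.

7.71 km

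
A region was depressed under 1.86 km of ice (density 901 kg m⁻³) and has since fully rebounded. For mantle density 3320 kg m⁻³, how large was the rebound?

Removing the load lets mantle flow back in; uplift u satisfies ρ_ice t = ρ_m u.
u = t ρ_ice/ρ_m = 1.86 km × 901/3320 = 0.505 km.

0.505 km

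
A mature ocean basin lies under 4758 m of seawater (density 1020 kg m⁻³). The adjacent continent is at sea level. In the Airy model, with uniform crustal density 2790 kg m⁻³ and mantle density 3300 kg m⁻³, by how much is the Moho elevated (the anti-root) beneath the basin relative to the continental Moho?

By Archimedes' principle applied to the lithosphere: replacing crust with seawater at the top is compensated by replacing crust with mantle at the base: d (ρ_c − ρ_w) = a (ρ_m − ρ_c).
a = d (ρ_c − ρ_w)/(ρ_m − ρ_c) = 4758 m × 1770/510 = 16500 m.

16500 m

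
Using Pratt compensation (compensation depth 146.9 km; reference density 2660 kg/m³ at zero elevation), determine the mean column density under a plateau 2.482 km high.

Pratt balance: ρ_ref D = ρ (D + h).
ρ = ρ_ref D/(D + h) = 2660 × 146.9 km/(146.9 km + 2.482 km) = 2620 kg/m³.

2620 kg/m³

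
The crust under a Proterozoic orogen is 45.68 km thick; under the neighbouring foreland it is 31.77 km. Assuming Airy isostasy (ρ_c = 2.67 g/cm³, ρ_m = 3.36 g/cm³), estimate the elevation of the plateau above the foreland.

Excess crust Δ = 45.68 km − 31.77 km = 13.91 km, split between elevation h and root r with h + r = Δ.
Airy balance ρ_c h = (ρ_m − ρ_c) r gives r = h ρ_c/(ρ_m − ρ_c), so h (1 + ρ_c/(ρ_m − ρ_c)) = Δ, i.e. h = Δ (ρ_m − ρ_c)/ρ_m.
h = 13.91 km × 0.69/3.36 = 2.86 km.

2.86 km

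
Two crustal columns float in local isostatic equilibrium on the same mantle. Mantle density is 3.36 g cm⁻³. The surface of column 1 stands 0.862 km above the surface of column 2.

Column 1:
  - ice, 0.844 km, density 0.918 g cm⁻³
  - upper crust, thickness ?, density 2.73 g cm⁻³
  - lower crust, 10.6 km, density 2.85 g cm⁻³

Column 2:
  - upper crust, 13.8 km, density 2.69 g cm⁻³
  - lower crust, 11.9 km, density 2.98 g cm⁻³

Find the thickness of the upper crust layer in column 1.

14.6 km

Take the compensation level at the base of the deeper column (depth z_c below the surface of column 1) and equate Σ ρ_i t_i down to z_c; mantle fills any gap and the z_c terms cancel.
Column 1: 0.844×0.918 + x×2.73 + 10.6×2.85 + (z_c − 11.444 − x)×3.36
Column 2: 0.862×0 + 13.8×2.69 + 11.9×2.98 + (z_c − 0.862 − 25.7)×3.36
The z_c×3.36 term appears on both sides and cancels. Collect the known terms of each column as K = Σ(ρt)_known − 3.36 × (depth of known layers): K_1 = 30.984792 − 3.36×11.444 = −7.467048; K_2 = 72.584 − 3.36×(0.862 + 25.7) = −16.66432.
Balance: K_1 − x×(3.36 − 2.73) = K_2, so x = (K_1 − K_2)/(3.36 − 2.73) = 9.19727/0.63 = 14.6 km.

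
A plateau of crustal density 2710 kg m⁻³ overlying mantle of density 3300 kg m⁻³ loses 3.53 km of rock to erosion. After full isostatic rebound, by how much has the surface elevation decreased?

Rebound u = e ρ_c/ρ_m = 3.53 km × 2710/3300 = 2.899 km.
Net surface drop = e − u = 3.53 km − 2.899 km = e (ρ_m − ρ_c)/ρ_m = 0.631 km.

0.631 km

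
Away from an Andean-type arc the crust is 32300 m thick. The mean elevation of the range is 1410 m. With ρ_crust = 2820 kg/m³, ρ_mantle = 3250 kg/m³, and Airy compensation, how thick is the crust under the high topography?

43000 m

Root depth r = h ρ_c / (ρ_m − ρ_c) = 1410 m × 2820 / 430 = 9247 m.
Total thickness = T + h + r = 32300 m + 1410 m + 9247 m = 43000 m.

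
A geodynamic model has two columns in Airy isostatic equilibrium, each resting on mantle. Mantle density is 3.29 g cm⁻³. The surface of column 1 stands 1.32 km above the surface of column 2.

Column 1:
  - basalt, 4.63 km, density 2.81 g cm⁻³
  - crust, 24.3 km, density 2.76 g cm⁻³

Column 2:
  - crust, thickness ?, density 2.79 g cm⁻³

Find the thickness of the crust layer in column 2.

Take the compensation level at the base of the deeper column (depth z_c below the surface of column 1) and equate Σ ρ_i t_i down to z_c; mantle fills any gap and the z_c terms cancel.
Column 1: 4.63×2.81 + 24.3×2.76 + (z_c − 28.93)×3.29
Column 2: 1.32×0 + x×2.79 + (z_c − 1.32 − 0 − x)×3.29
The z_c×3.29 term appears on both sides and cancels. Collect the known terms of each column as K = Σ(ρt)_known − 3.29 × (depth of known layers): K_1 = 80.0783 − 3.29×28.93 = −15.1014; K_2 = 0 − 3.29×(1.32 + 0) = −4.3428.
Balance: K_1 = K_2 − x×(3.29 − 2.79), so x = (K_2 − K_1)/(3.29 − 2.79) = 10.7586/0.5 = 21.5 km.

21.5 km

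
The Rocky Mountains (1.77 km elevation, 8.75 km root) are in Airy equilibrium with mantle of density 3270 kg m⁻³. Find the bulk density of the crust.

2720 kg m⁻³

ρ_c h = (ρ_m − ρ_c) r → ρ_c (h + r) = ρ_m r → ρ_c = ρ_m r / (h + r).
ρ_c = 3270 × 8.75 km / (1.77 km + 8.75 km) = 2720 kg m⁻³.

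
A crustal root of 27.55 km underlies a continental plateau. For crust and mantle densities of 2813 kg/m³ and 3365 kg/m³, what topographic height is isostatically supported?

5.41 km

Balancing pressure at the compensation depth: ρ_c h = (ρ_m − ρ_c) r.
h = r (ρ_m − ρ_c) / ρ_c = 27.55 km × (3365 − 2813) / 2813 = 5.41 km.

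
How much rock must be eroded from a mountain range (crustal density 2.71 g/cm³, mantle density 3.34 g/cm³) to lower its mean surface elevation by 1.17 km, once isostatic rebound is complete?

6.2 km

Net drop Δ = e − u = e − e ρ_c/ρ_m = e (ρ_m − ρ_c)/ρ_m.
e = Δ ρ_m/(ρ_m − ρ_c) = 1.17 km × 3.34/0.63 = 6.2 km.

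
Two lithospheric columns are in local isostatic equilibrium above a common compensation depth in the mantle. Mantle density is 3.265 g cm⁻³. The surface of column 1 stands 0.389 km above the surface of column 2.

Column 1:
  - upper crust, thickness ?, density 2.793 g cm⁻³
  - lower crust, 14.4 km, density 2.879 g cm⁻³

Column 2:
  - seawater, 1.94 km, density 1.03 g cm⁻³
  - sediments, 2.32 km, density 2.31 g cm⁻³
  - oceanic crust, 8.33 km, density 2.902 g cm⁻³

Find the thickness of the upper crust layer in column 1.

Take the compensation level at the base of the deeper column (depth z_c below the surface of column 1) and equate Σ ρ_i t_i down to z_c; mantle fills any gap and the z_c terms cancel.
Column 1: x×2.793 + 14.4×2.879 + (z_c − 14.4 − x)×3.265
Column 2: 0.389×0 + 1.94×1.03 + 2.32×2.31 + 8.33×2.902 + (z_c − 0.389 − 12.59)×3.265
The z_c×3.265 term appears on both sides and cancels. Collect the known terms of each column as K = Σ(ρt)_known − 3.265 × (depth of known layers): K_1 = 41.4576 − 3.265×14.4 = −5.5584; K_2 = 31.53106 − 3.265×(0.389 + 12.59) = −10.845375.
Balance: K_1 − x×(3.265 − 2.793) = K_2, so x = (K_1 − K_2)/(3.265 − 2.793) = 5.28697/0.472 = 11.2 km.

11.2 km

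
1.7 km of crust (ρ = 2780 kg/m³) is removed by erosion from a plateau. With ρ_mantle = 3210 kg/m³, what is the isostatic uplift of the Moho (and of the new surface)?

1.47 km

Unloading: uplift u = e ρ_c/ρ_m = 1.7 km × 2780/3210 = 1.47 km.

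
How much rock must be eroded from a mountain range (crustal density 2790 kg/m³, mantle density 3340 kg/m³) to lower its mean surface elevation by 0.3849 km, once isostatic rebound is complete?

2.34 km

Net drop Δ = e − u = e − e ρ_c/ρ_m = e (ρ_m − ρ_c)/ρ_m.
e = Δ ρ_m/(ρ_m − ρ_c) = 0.3849 km × 3340/550 = 2.34 km.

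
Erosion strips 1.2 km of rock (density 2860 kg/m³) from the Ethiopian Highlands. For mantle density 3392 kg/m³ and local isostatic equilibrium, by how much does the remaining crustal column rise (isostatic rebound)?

1.01 km

Unloading: uplift u = e ρ_c/ρ_m = 1.2 km × 2860/3392 = 1.01 km.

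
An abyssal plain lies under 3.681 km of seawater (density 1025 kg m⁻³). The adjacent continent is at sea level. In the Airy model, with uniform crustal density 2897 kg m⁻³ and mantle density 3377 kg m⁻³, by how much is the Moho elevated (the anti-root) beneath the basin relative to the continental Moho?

In Airy isostatic equilibrium: replacing crust with seawater at the top is compensated by replacing crust with mantle at the base: d (ρ_c − ρ_w) = a (ρ_m − ρ_c).
a = d (ρ_c − ρ_w)/(ρ_m − ρ_c) = 3.681 km × 1872/480 = 14.4 km.

14.4 km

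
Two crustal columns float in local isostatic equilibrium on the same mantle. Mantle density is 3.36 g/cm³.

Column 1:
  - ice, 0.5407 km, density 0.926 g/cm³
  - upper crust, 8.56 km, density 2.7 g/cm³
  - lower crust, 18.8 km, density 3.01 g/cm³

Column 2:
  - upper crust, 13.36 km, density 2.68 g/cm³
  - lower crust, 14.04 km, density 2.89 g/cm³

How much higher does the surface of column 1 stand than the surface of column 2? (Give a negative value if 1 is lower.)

−0.636 km

For any compensation level in the mantle, the mantle terms cancel and isostasy reduces to e = (Σt_1 − Σt_2) − (Σ(ρt)_1 − Σ(ρt)_2) / ρ_m.
Σt_1 = 27.9007 km; Σt_2 = 27.4 km; Σ(ρt)_1 = 80.2006882; Σ(ρt)_2 = 76.3804 (in km·g/cm³).
e = (27.9007 − 27.4) − (80.2006882 − 76.3804) / 3.36 = −0.636 km.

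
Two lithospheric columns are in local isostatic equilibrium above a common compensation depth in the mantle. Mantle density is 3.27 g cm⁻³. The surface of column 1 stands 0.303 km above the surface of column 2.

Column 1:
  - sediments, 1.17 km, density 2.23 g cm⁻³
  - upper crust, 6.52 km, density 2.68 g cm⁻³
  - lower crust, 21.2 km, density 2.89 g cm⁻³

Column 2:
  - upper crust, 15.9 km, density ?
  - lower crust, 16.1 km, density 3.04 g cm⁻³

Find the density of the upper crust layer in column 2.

2.74 g cm⁻³

Take the compensation level at the base of the deeper column (depth z_c below the surface of column 1) and equate Σ ρ_i t_i down to z_c; mantle fills any gap and the z_c terms cancel.
Column 1: 1.17×2.23 + 6.52×2.68 + 21.2×2.89 + (z_c − 28.89)×3.27
Column 2: 0.303×0 + 15.9×ρ + 16.1×3.04 + (z_c − 0.303 − 32)×3.27
The z_c×3.27 term appears on both sides and cancels. Collect the known terms of each column as K = Σ(ρt)_known − 3.27 × (depth of known layers): K_1 = 81.3507 − 3.27×28.89 = −13.1196; K_2 = 48.944 − 3.27×(0.303 + 32) = −56.68681.
Balance: K_1 = K_2 + 15.9×ρ, so ρ = (K_1 − K_2)/15.9 = 43.5672/15.9 = 2.74 g cm⁻³.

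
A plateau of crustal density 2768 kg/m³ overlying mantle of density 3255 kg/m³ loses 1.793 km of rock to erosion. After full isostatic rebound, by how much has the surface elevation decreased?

Rebound u = e ρ_c/ρ_m = 1.793 km × 2768/3255 = 1.525 km.
Net surface drop = e − u = 1.793 km − 1.525 km = e (ρ_m − ρ_c)/ρ_m = 0.268 km.

0.268 km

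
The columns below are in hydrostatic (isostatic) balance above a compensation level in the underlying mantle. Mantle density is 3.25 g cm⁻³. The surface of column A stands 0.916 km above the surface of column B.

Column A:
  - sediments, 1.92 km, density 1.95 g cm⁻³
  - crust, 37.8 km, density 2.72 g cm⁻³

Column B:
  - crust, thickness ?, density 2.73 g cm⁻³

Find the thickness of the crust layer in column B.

37.6 km

Take the compensation level at the base of the deeper column (depth z_c below the surface of column A) and equate Σ ρ_i t_i down to z_c; mantle fills any gap and the z_c terms cancel.
Column A: 1.92×1.95 + 37.8×2.72 + (z_c − 39.72)×3.25
Column B: 0.916×0 + x×2.73 + (z_c − 0.916 − 0 − x)×3.25
The z_c×3.25 term appears on both sides and cancels. Collect the known terms of each column as K = Σ(ρt)_known − 3.25 × (depth of known layers): K_A = 106.56 − 3.25×39.72 = −22.53; K_B = 0 − 3.25×(0.916 + 0) = −2.977.
Balance: K_A = K_B − x×(3.25 − 2.73), so x = (K_B − K_A)/(3.25 − 2.73) = 19.553/0.52 = 37.6 km.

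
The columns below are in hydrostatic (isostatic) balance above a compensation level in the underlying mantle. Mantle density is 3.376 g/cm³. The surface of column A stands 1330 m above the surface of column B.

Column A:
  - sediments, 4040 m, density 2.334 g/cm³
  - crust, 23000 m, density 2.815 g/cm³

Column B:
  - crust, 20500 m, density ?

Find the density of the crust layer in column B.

Take the compensation level at the base of the deeper column (depth z_c below the surface of column A) and equate Σ ρ_i t_i down to z_c; mantle fills any gap and the z_c terms cancel.
Column A: 4040×2.334 + 23000×2.815 + (z_c − 27040)×3.376
Column B: 1330×0 + 20500×ρ + (z_c − 1330 − 20500)×3.376
The z_c×3.376 term appears on both sides and cancels. Collect the known terms of each column as K = Σ(ρt)_known − 3.376 × (depth of known layers): K_A = 74174.36 − 3.376×27040 = −17112.68; K_B = 0 − 3.376×(1330 + 20500) = −73698.08.
Balance: K_A = K_B + 20500×ρ, so ρ = (K_A − K_B)/20500 = 56585.4/20500 = 2.76 g/cm³.

2.76 g/cm³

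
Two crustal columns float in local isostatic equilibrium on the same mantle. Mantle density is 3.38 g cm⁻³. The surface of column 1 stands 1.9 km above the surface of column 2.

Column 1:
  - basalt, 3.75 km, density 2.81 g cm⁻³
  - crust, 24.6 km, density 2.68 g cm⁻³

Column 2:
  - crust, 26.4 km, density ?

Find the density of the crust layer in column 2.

Take the compensation level at the base of the deeper column (depth z_c below the surface of column 1) and equate Σ ρ_i t_i down to z_c; mantle fills any gap and the z_c terms cancel.
Column 1: 3.75×2.81 + 24.6×2.68 + (z_c − 28.35)×3.38
Column 2: 1.9×0 + 26.4×ρ + (z_c − 1.9 − 26.4)×3.38
The z_c×3.38 term appears on both sides and cancels. Collect the known terms of each column as K = Σ(ρt)_known − 3.38 × (depth of known layers): K_1 = 76.4655 − 3.38×28.35 = −19.3575; K_2 = 0 − 3.38×(1.9 + 26.4) = −95.654.
Balance: K_1 = K_2 + 26.4×ρ, so ρ = (K_1 − K_2)/26.4 = 76.2965/26.4 = 2.89 g cm⁻³.

2.89 g cm⁻³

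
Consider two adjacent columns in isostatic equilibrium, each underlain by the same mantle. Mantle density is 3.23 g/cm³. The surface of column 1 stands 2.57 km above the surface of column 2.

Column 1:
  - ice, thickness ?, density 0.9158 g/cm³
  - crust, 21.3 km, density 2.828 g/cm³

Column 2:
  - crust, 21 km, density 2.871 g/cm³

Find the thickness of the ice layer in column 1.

Take the compensation level at the base of the deeper column (depth z_c below the surface of column 1) and equate Σ ρ_i t_i down to z_c; mantle fills any gap and the z_c terms cancel.
Column 1: x×0.9158 + 21.3×2.828 + (z_c − 21.3 − x)×3.23
Column 2: 2.57×0 + 21×2.871 + (z_c − 2.57 − 21)×3.23
The z_c×3.23 term appears on both sides and cancels. Collect the known terms of each column as K = Σ(ρt)_known − 3.23 × (depth of known layers): K_1 = 60.2364 − 3.23×21.3 = −8.5626; K_2 = 60.291 − 3.23×(2.57 + 21) = −15.8401.
Balance: K_1 − x×(3.23 − 0.9158) = K_2, so x = (K_1 − K_2)/(3.23 − 0.9158) = 7.2775/2.3142 = 3.14 km.

3.14 km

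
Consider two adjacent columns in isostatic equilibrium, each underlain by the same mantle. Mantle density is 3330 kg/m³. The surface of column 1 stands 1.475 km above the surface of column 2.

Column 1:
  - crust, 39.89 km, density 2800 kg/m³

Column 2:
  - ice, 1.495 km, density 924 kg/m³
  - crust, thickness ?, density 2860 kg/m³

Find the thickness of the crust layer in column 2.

26.9 km

Take the compensation level at the base of the deeper column (depth z_c below the surface of column 1) and equate Σ ρ_i t_i down to z_c; mantle fills any gap and the z_c terms cancel.
Column 1: 39.89×2800 + (z_c − 39.89)×3330
Column 2: 1.475×0 + 1.495×924 + x×2860 + (z_c − 1.475 − 1.495 − x)×3330
The z_c×3330 term appears on both sides and cancels. Collect the known terms of each column as K = Σ(ρt)_known − 3330 × (depth of known layers): K_1 = 111692 − 3330×39.89 = −21141.7; K_2 = 1381.38 − 3330×(1.475 + 1.495) = −8508.72.
Balance: K_1 = K_2 − x×(3330 − 2860), so x = (K_2 − K_1)/(3330 − 2860) = 12633/470 = 26.9 km.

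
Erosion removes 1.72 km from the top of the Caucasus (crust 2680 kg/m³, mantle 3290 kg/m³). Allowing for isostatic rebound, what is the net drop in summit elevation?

0.319 km

Rebound u = e ρ_c/ρ_m = 1.72 km × 2680/3290 = 1.401 km.
Net surface drop = e − u = 1.72 km − 1.401 km = e (ρ_m − ρ_c)/ρ_m = 0.319 km.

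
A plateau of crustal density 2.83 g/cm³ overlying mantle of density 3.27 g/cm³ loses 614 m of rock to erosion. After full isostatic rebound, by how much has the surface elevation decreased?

82.6 m

Rebound u = e ρ_c/ρ_m = 614 m × 2.83/3.27 = 531.4 m.
Net surface drop = e − u = 614 m − 531.4 m = e (ρ_m − ρ_c)/ρ_m = 82.6 m.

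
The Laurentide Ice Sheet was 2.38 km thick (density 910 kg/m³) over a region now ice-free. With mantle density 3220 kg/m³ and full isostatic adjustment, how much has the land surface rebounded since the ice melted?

Removing the load lets mantle flow back in; uplift u satisfies ρ_ice t = ρ_m u.
u = t ρ_ice/ρ_m = 2.38 km × 910/3220 = 0.673 km.

0.673 km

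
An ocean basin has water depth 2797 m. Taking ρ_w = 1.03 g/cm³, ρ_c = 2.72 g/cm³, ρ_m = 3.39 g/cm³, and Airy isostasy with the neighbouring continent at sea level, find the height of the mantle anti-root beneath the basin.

Isostatic balance requires: replacing crust with seawater at the top is compensated by replacing crust with mantle at the base: d (ρ_c − ρ_w) = a (ρ_m − ρ_c).
a = d (ρ_c − ρ_w)/(ρ_m − ρ_c) = 2797 m × 1.69/0.67 = 7060 m.

7060 m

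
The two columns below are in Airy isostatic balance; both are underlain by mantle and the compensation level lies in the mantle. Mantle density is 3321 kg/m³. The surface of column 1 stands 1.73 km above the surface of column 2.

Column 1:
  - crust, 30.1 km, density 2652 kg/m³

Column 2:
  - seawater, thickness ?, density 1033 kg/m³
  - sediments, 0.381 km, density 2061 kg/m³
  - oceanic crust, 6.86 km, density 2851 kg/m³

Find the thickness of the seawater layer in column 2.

Take the compensation level at the base of the deeper column (depth z_c below the surface of column 1) and equate Σ ρ_i t_i down to z_c; mantle fills any gap and the z_c terms cancel.
Column 1: 30.1×2652 + (z_c − 30.1)×3321
Column 2: 1.73×0 + x×1033 + 0.381×2061 + 6.86×2851 + (z_c − 1.73 − 7.241 − x)×3321
The z_c×3321 term appears on both sides and cancels. Collect the known terms of each column as K = Σ(ρt)_known − 3321 × (depth of known layers): K_1 = 79825.2 − 3321×30.1 = −20136.9; K_2 = 20343.101 − 3321×(1.73 + 7.241) = −9449.59.
Balance: K_1 = K_2 − x×(3321 − 1033), so x = (K_2 − K_1)/(3321 − 1033) = 10687.3/2288 = 4.67 km.

4.67 km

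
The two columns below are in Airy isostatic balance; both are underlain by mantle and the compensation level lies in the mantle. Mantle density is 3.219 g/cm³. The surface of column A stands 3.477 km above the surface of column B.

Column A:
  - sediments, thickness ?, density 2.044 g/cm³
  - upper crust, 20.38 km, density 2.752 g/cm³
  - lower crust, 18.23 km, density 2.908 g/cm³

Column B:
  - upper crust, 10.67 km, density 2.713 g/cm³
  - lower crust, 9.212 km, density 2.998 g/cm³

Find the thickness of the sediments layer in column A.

2.93 km

Take the compensation level at the base of the deeper column (depth z_c below the surface of column A) and equate Σ ρ_i t_i down to z_c; mantle fills any gap and the z_c terms cancel.
Column A: x×2.044 + 20.38×2.752 + 18.23×2.908 + (z_c − 38.61 − x)×3.219
Column B: 3.477×0 + 10.67×2.713 + 9.212×2.998 + (z_c − 3.477 − 19.882)×3.219
The z_c×3.219 term appears on both sides and cancels. Collect the known terms of each column as K = Σ(ρt)_known − 3.219 × (depth of known layers): K_A = 109.0986 − 3.219×38.61 = −15.18699; K_B = 56.565286 − 3.219×(3.477 + 19.882) = −18.627335.
Balance: K_A − x×(3.219 − 2.044) = K_B, so x = (K_A − K_B)/(3.219 − 2.044) = 3.44034/1.175 = 2.93 km.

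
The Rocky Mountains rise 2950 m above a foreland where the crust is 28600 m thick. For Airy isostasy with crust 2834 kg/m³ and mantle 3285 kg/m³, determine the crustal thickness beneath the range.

Root depth r = h ρ_c / (ρ_m − ρ_c) = 2950 m × 2834 / 451 = 18540 m.
Total thickness = T + h + r = 28600 m + 2950 m + 18540 m = 50100 m.

50100 m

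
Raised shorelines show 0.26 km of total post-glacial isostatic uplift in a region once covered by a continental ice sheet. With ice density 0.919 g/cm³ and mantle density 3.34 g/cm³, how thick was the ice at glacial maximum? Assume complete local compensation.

u = t ρ_ice/ρ_m → t = u ρ_m/ρ_ice = 0.26 km × 3.34/0.919 = 0.945 km.

0.945 km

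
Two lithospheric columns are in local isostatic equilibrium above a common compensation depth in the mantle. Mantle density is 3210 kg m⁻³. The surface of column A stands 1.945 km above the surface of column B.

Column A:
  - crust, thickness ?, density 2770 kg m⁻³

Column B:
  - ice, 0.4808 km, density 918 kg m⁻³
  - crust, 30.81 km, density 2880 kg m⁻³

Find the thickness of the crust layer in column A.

Take the compensation level at the base of the deeper column (depth z_c below the surface of column A) and equate Σ ρ_i t_i down to z_c; mantle fills any gap and the z_c terms cancel.
Column A: x×2770 + (z_c − 0 − x)×3210
Column B: 1.945×0 + 0.4808×918 + 30.81×2880 + (z_c − 1.945 − 31.2908)×3210
The z_c×3210 term appears on both sides and cancels. Collect the known terms of each column as K = Σ(ρt)_known − 3210 × (depth of known layers): K_A = 0 − 3210×0 = 0; K_B = 89174.1744 − 3210×(1.945 + 31.2908) = −17512.7436.
Balance: K_A − x×(3210 − 2770) = K_B, so x = (K_A − K_B)/(3210 − 2770) = 17512.7/440 = 39.8 km.

39.8 km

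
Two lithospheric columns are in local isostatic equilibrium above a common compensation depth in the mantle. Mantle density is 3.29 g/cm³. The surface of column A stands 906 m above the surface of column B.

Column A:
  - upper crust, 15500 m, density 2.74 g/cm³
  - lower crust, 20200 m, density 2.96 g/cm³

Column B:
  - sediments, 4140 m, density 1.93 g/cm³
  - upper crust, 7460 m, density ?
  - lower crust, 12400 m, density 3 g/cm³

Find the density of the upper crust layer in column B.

2.89 g/cm³

Take the compensation level at the base of the deeper column (depth z_c below the surface of column A) and equate Σ ρ_i t_i down to z_c; mantle fills any gap and the z_c terms cancel.
Column A: 15500×2.74 + 20200×2.96 + (z_c − 35700)×3.29
Column B: 906×0 + 4140×1.93 + 7460×ρ + 12400×3 + (z_c − 906 − 24000)×3.29
The z_c×3.29 term appears on both sides and cancels. Collect the known terms of each column as K = Σ(ρt)_known − 3.29 × (depth of known layers): K_A = 102262 − 3.29×35700 = −15191; K_B = 45190.2 − 3.29×(906 + 24000) = −36750.54.
Balance: K_A = K_B + 7460×ρ, so ρ = (K_A − K_B)/7460 = 21559.5/7460 = 2.89 g/cm³.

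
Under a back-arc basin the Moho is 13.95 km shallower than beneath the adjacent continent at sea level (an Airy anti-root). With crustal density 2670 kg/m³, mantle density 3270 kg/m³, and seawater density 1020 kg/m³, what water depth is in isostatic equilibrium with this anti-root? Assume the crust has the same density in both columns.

5.07 km

Replacing a thickness d of crust by seawater at the top must be balanced by replacing crust with mantle at the base: d (ρ_c − ρ_w) = a (ρ_m − ρ_c).
d = a (ρ_m − ρ_c)/(ρ_c − ρ_w) = 13.95 km × 600/1650 = 5.07 km.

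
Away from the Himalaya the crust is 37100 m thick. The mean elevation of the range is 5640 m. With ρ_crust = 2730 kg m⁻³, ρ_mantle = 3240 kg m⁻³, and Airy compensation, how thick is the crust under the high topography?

Root depth r = h ρ_c / (ρ_m − ρ_c) = 5640 m × 2730 / 510 = 30190 m.
Total thickness = T + h + r = 37100 m + 5640 m + 30190 m = 72900 m.

72900 m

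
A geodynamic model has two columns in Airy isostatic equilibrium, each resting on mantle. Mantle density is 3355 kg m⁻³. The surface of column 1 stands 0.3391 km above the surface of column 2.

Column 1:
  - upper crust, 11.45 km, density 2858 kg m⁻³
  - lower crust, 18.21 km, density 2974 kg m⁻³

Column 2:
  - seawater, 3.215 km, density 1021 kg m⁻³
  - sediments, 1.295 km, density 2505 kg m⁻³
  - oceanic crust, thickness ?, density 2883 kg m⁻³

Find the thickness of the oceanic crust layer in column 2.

6.12 km

Take the compensation level at the base of the deeper column (depth z_c below the surface of column 1) and equate Σ ρ_i t_i down to z_c; mantle fills any gap and the z_c terms cancel.
Column 1: 11.45×2858 + 18.21×2974 + (z_c − 29.66)×3355
Column 2: 0.3391×0 + 3.215×1021 + 1.295×2505 + x×2883 + (z_c − 0.3391 − 4.51 − x)×3355
The z_c×3355 term appears on both sides and cancels. Collect the known terms of each column as K = Σ(ρt)_known − 3355 × (depth of known layers): K_1 = 86880.64 − 3355×29.66 = −12628.66; K_2 = 6526.49 − 3355×(0.3391 + 4.51) = −9742.2405.
Balance: K_1 = K_2 − x×(3355 − 2883), so x = (K_2 − K_1)/(3355 − 2883) = 2886.42/472 = 6.12 km.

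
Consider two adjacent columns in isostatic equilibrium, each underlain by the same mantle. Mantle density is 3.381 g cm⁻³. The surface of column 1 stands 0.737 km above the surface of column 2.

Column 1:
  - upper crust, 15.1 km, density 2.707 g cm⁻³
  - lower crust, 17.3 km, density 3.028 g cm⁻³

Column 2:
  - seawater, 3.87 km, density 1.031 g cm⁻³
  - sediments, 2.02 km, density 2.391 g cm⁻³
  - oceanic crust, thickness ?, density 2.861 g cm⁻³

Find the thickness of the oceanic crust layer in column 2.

Take the compensation level at the base of the deeper column (depth z_c below the surface of column 1) and equate Σ ρ_i t_i down to z_c; mantle fills any gap and the z_c terms cancel.
Column 1: 15.1×2.707 + 17.3×3.028 + (z_c − 32.4)×3.381
Column 2: 0.737×0 + 3.87×1.031 + 2.02×2.391 + x×2.861 + (z_c − 0.737 − 5.89 − x)×3.381
The z_c×3.381 term appears on both sides and cancels. Collect the known terms of each column as K = Σ(ρt)_known − 3.381 × (depth of known layers): K_1 = 93.2601 − 3.381×32.4 = −16.2843; K_2 = 8.81979 − 3.381×(0.737 + 5.89) = −13.586097.
Balance: K_1 = K_2 − x×(3.381 − 2.861), so x = (K_2 − K_1)/(3.381 − 2.861) = 2.6982/0.52 = 5.19 km.

5.19 km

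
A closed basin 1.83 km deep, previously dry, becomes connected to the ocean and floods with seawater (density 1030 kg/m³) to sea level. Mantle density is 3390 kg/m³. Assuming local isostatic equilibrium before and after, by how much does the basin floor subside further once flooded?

0.799 km

After flooding the water column is d + s deep. Its weight must equal the weight of mantle displaced by the extra subsidence s: (d + s) ρ_w = s ρ_m.
s = d ρ_w / (ρ_m − ρ_w) = 1.83 km × 1030/(3390 − 1030) = 0.799 km.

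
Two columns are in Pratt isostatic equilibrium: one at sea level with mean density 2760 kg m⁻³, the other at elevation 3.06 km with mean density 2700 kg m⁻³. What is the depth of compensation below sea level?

ρ_ref D = ρ (D + h) → D (ρ_ref − ρ) = ρ h.
D = ρ h/(ρ_ref − ρ) = 2700 × 3.06 km/(2760 − 2700) = 138 km.

138 km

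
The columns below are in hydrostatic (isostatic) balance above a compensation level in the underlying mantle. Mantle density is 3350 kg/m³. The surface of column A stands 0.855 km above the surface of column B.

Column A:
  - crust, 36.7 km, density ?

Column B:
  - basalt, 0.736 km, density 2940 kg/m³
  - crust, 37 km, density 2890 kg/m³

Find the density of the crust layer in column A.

2800 kg/m³

Take the compensation level at the base of the deeper column (depth z_c below the surface of column A) and equate Σ ρ_i t_i down to z_c; mantle fills any gap and the z_c terms cancel.
Column A: 36.7×ρ + (z_c − 36.7)×3350
Column B: 0.855×0 + 0.736×2940 + 37×2890 + (z_c − 0.855 − 37.736)×3350
The z_c×3350 term appears on both sides and cancels. Collect the known terms of each column as K = Σ(ρt)_known − 3350 × (depth of known layers): K_A = 0 − 3350×36.7 = −122945; K_B = 109093.84 − 3350×(0.855 + 37.736) = −20186.01.
Balance: K_A + 36.7×ρ = K_B, so ρ = (K_B − K_A)/36.7 = 102759/36.7 = 2800 kg/m³.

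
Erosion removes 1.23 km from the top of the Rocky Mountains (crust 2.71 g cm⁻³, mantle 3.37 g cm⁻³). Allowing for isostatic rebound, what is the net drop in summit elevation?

0.241 km

Rebound u = e ρ_c/ρ_m = 1.23 km × 2.71/3.37 = 0.9891 km.
Net surface drop = e − u = 1.23 km − 0.9891 km = e (ρ_m − ρ_c)/ρ_m = 0.241 km.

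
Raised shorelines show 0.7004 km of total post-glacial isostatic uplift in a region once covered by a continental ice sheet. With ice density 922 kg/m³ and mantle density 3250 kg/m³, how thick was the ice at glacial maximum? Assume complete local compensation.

u = t ρ_ice/ρ_m → t = u ρ_m/ρ_ice = 0.7004 km × 3250/922 = 2.47 km.

2.47 km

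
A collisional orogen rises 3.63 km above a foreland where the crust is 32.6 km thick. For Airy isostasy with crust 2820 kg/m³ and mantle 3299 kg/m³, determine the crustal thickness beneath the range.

Root depth r = h ρ_c / (ρ_m − ρ_c) = 3.63 km × 2820 / 479 = 21.37 km.
Total thickness = T + h + r = 32.6 km + 3.63 km + 21.37 km = 57.6 km.

57.6 km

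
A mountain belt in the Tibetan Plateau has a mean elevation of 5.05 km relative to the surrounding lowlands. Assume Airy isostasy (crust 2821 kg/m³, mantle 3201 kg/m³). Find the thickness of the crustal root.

Balancing pressure at the compensation depth: the weight of the topography is balanced by the buoyancy of the root, ρ_c h = (ρ_m − ρ_c) r.
r = h · ρ_c / (ρ_m − ρ_c) = 5.05 km × 2821 / (3201 − 2821) = 37.5 km.

37.5 km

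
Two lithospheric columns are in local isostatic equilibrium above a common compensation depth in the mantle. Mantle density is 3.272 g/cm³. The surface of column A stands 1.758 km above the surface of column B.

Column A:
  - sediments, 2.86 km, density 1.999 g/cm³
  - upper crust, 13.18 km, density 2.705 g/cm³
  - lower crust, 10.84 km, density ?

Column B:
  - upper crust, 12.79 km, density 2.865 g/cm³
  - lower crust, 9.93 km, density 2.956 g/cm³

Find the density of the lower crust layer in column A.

3 g/cm³

Take the compensation level at the base of the deeper column (depth z_c below the surface of column A) and equate Σ ρ_i t_i down to z_c; mantle fills any gap and the z_c terms cancel.
Column A: 2.86×1.999 + 13.18×2.705 + 10.84×ρ + (z_c − 26.88)×3.272
Column B: 1.758×0 + 12.79×2.865 + 9.93×2.956 + (z_c − 1.758 − 22.72)×3.272
The z_c×3.272 term appears on both sides and cancels. Collect the known terms of each column as K = Σ(ρt)_known − 3.272 × (depth of known layers): K_A = 41.36904 − 3.272×26.88 = −46.58232; K_B = 65.99643 − 3.272×(1.758 + 22.72) = −14.095586.
Balance: K_A + 10.84×ρ = K_B, so ρ = (K_B − K_A)/10.84 = 32.4867/10.84 = 3 g/cm³.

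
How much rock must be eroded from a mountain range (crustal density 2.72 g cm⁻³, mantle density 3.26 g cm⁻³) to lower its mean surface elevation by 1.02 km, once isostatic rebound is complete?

Net drop Δ = e − u = e − e ρ_c/ρ_m = e (ρ_m − ρ_c)/ρ_m.
e = Δ ρ_m/(ρ_m − ρ_c) = 1.02 km × 3.26/0.54 = 6.16 km.

6.16 km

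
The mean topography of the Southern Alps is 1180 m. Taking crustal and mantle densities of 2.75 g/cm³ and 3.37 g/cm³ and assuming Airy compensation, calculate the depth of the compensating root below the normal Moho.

5230 m

Balancing pressure at the compensation depth: the weight of the topography is balanced by the buoyancy of the root, ρ_c h = (ρ_m − ρ_c) r.
r = h · ρ_c / (ρ_m − ρ_c) = 1180 m × 2.75 / (3.37 − 2.75) = 5230 m.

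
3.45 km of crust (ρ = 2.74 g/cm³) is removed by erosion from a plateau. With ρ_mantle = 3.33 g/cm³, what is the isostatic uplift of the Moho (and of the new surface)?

2.84 km

Unloading: uplift u = e ρ_c/ρ_m = 3.45 km × 2.74/3.33 = 2.84 km.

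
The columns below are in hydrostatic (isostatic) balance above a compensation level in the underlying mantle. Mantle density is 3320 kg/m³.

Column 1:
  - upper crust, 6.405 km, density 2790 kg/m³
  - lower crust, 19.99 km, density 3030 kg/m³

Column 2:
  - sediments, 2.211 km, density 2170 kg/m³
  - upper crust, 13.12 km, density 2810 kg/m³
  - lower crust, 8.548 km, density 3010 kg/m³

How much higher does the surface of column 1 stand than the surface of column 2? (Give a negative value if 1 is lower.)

−0.811 km

For any compensation level in the mantle, the mantle terms cancel and isostasy reduces to e = (Σt_1 − Σt_2) − (Σ(ρt)_1 − Σ(ρt)_2) / ρ_m.
Σt_1 = 26.395 km; Σt_2 = 23.879 km; Σ(ρt)_1 = 78439.65; Σ(ρt)_2 = 67394.55 (in km·kg/m³).
e = (26.395 − 23.879) − (78439.65 − 67394.55) / 3320 = −0.811 km.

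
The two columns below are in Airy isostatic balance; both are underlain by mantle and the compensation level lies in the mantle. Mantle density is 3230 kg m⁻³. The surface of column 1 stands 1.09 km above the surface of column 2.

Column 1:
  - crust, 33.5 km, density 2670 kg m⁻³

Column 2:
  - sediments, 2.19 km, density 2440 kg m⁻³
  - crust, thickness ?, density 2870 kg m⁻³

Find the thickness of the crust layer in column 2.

Take the compensation level at the base of the deeper column (depth z_c below the surface of column 1) and equate Σ ρ_i t_i down to z_c; mantle fills any gap and the z_c terms cancel.
Column 1: 33.5×2670 + (z_c − 33.5)×3230
Column 2: 1.09×0 + 2.19×2440 + x×2870 + (z_c − 1.09 − 2.19 − x)×3230
The z_c×3230 term appears on both sides and cancels. Collect the known terms of each column as K = Σ(ρt)_known − 3230 × (depth of known layers): K_1 = 89445 − 3230×33.5 = −18760; K_2 = 5343.6 − 3230×(1.09 + 2.19) = −5250.8.
Balance: K_1 = K_2 − x×(3230 − 2870), so x = (K_2 − K_1)/(3230 − 2870) = 13509.2/360 = 37.5 km.

37.5 km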